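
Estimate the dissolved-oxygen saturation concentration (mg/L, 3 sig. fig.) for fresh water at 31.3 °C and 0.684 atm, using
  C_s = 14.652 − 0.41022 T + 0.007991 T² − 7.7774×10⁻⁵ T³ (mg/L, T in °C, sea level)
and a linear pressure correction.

C_s ≈ 4.96 mg/L

At sea level: C_s = 14.652 − 0.41022×31.3 + 0.007991×31.3² − 7.7774×10⁻⁵×31.3³ = 7.256 mg/L.
Pressure correction: C_s' = 7.256 × 0.684 = 4.963 mg/L.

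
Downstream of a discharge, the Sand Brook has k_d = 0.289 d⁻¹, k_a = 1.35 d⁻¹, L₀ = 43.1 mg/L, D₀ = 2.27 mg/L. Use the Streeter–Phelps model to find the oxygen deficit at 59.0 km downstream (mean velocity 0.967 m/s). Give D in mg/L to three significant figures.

Travel time t = x/v = 59.0 km / (0.967 m/s) = 59000 m / 0.967 m/s = 61010 s = 0.7062 d.
k_d L₀/(k_a−k_d) = 0.289×43.1/(1.35−0.289) = 12.46/1.061 = 11.74 mg/L.
e^(−k_d t) = e^(−0.289×0.7062) = 0.8154; e^(−k_a t) = e^(−1.35×0.7062) = 0.3855.
D = 11.74 × (0.8154 − 0.3855) + 2.27 × 0.3855 = 5.047 + 0.8750 = 5.922 mg/L.

D ≈ 5.92 mg/L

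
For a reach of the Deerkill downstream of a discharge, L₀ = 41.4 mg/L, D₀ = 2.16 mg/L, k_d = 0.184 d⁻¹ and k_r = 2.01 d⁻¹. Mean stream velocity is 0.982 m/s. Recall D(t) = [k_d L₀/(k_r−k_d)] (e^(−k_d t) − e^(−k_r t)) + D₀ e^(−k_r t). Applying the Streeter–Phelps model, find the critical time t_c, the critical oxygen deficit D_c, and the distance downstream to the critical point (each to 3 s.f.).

t_c ≈ 0.910 d; D_c ≈ 3.21 mg/L; x_c ≈ 77.2 km

At the critical point dD/dt = 0, so k_d L₀ e^(−k_d t) = k_r D. Substituting D(t) from the Streeter–Phelps equation and solving for t gives
t_c = ln[(k_r/k_d)(1 − D₀(k_r−k_d)/(k_d L₀))] / (k_r−k_d).
Here k_r−k_d = 1.826 d⁻¹ and 1 − D₀(k_r−k_d)/(k_d L₀) = 1 − 2.16×1.826/(0.184×41.4) = 0.4822, so
t_c = ln(10.92 × 0.4822) / 1.826 = 1.662 / 1.826 = 0.9100 d.
L(t_c) = L₀ e^(−k_d t_c) = 41.4 × 0.8458 = 35.02 mg/L, and at the critical point k_r D_c = k_d L, so D_c = (0.184/2.01) × 35.02 = 3.206 mg/L.
x_c = v t_c = 0.982 m/s × 0.9100 d × 86400 s/d = 77210 m ≈ 77.2 km.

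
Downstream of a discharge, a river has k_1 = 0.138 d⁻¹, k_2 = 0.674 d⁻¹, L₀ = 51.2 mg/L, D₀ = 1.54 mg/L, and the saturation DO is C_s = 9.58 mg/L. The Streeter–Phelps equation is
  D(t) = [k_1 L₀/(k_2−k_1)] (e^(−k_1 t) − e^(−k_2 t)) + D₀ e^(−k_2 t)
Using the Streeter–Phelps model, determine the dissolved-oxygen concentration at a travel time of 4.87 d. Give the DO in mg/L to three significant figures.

k_1 L₀/(k_2−k_1) = 0.138×51.2/(0.674−0.138) = 7.066/0.5360 = 13.18 mg/L.
e^(−k_1 t) = e^(−0.138×4.870) = 0.5107; e^(−k_2 t) = e^(−0.674×4.870) = 0.03754.
D = 13.18 × (0.5107 − 0.03754) + 1.54 × 0.03754 = 6.237 + 0.05781 = 6.294 mg/L.
DO = C_s − D = 9.58 − 6.294 = 3.286 mg/L.

DO ≈ 3.29 mg/L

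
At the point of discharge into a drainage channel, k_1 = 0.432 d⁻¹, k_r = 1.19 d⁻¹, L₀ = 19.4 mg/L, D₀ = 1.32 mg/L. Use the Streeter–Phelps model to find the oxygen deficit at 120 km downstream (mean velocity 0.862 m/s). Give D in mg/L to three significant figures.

D ≈ 4.08 mg/L

Travel time t = x/v = 120 km / (0.862 m/s) = 120000 m / 0.862 m/s = 139200 s = 1.611 d.
k_1 L₀/(k_r−k_1) = 0.432×19.4/(1.19−0.432) = 8.381/0.7580 = 11.06 mg/L.
e^(−k_1 t) = e^(−0.432×1.611) = 0.4985; e^(−k_r t) = e^(−1.19×1.611) = 0.1470.
D = 11.06 × (0.4985 − 0.1470) + 1.32 × 0.1470 = 3.887 + 0.1940 = 4.081 mg/L.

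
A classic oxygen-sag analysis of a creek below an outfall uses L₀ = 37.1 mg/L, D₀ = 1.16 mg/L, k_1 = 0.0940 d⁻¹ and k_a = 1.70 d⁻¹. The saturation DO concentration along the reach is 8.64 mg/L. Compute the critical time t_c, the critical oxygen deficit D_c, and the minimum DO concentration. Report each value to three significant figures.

t_c = [1/(k_a−k_1)] ln[(k_a/k_1)(1 − D₀(k_a−k_1)/(k_1 L₀))]
= [1/(1.70−0.0940)] ln[(1.70/0.0940)(1 − 1.16×1.606/(0.0940×37.1))]
= (1/1.606) ln[18.09 × 0.4658] = 0.6227 × ln(8.424) = 0.6227 × 2.131 = 1.327 d.
L(t_c) = L₀ e^(−k_1 t_c) = 37.1 × 0.8827 = 32.75 mg/L, and at the critical point k_a D_c = k_1 L, so D_c = (0.0940/1.70) × 32.75 = 1.811 mg/L.
Minimum DO = C_s − D_c = 8.64 − 1.811 = 6.829 mg/L.

t_c ≈ 1.33 d; D_c ≈ 1.81 mg/L; min DO ≈ 6.83 mg/L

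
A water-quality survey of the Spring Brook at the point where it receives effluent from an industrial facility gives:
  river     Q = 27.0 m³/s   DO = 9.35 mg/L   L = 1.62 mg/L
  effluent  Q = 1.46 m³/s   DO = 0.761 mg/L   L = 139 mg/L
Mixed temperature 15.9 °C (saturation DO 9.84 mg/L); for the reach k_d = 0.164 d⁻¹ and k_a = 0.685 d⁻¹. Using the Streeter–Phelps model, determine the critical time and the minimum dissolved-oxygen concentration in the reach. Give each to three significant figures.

Mixed DO = (27.0×9.35 + 1.46×0.761)/(27.0+1.46) = 253.6/28.46 = 8.909 mg/L.
Mixed L₀ = (27.0×1.62 + 1.46×139)/(28.46) = 246.7/28.46 = 8.668 mg/L.
Initial deficit D₀ = C_s − DO₀ = 9.84 − 8.909 = 0.9306 mg/L.
t_c = (1/0.5210) ln[(0.685/0.164)(1 − 0.9306×0.5210/(0.164×8.668))] = 1.919 × ln(2.752) = 1.943 d.
D_c = (0.164/0.685) × 8.668 × e^(−0.164×1.943) = 0.2394 × 8.668 × 0.7271 = 1.509 mg/L.
Minimum DO = 9.84 − 1.509 = 8.331 mg/L.

t_c ≈ 1.94 d; minimum DO ≈ 8.33 mg/L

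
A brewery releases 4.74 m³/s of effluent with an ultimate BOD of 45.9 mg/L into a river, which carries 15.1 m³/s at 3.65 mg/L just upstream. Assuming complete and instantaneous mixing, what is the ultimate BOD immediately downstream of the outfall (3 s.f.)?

13.7 mg/L

Flow-weighted mixing: C = (Q_r C_r + Q_w C_w)/(Q_r + Q_w)
= (15.1×3.65 + 4.74×45.9)/(15.1 + 4.74) = 272.7/19.84 = 13.74 mg/L.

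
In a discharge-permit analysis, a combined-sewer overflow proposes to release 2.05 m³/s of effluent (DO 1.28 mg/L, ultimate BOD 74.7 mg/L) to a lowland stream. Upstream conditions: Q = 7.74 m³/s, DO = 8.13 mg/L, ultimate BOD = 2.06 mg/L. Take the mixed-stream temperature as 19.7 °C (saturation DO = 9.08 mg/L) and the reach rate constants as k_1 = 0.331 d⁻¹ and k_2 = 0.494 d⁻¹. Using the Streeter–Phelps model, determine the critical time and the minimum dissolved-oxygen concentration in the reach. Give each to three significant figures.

Mixed DO = (7.74×8.13 + 2.05×1.28)/(7.74+2.05) = 65.55/9.790 = 6.696 mg/L.
Mixed L₀ = (7.74×2.06 + 2.05×74.7)/(9.790) = 169.1/9.790 = 17.27 mg/L.
Initial deficit D₀ = C_s − DO₀ = 9.08 − 6.696 = 2.384 mg/L.
t_c = (1/0.1630) ln[(0.494/0.331)(1 − 2.384×0.1630/(0.331×17.27))] = 6.135 × ln(1.391) = 2.025 d.
D_c = (0.331/0.494) × 17.27 × e^(−0.331×2.025) = 0.6700 × 17.27 × 0.5116 = 5.921 mg/L.
Minimum DO = 9.08 − 5.921 = 3.159 mg/L.

t_c ≈ 2.02 d; minimum DO ≈ 3.16 mg/L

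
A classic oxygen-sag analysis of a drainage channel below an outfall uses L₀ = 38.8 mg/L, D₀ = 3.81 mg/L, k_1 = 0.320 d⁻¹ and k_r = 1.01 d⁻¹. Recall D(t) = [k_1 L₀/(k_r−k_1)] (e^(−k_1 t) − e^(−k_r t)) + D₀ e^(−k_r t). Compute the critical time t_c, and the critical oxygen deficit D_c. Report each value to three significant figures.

t_c ≈ 1.32 d; D_c ≈ 8.06 mg/L

t_c = [1/(k_r−k_1)] ln[(k_r/k_1)(1 − D₀(k_r−k_1)/(k_1 L₀))]
= [1/(1.01−0.320)] ln[(1.01/0.320)(1 − 3.81×0.6900/(0.320×38.8))]
= (1/0.6900) ln[3.156 × 0.7883] = 1.449 × ln(2.488) = 1.449 × 0.9115 = 1.321 d.
D_c = (k_1/k_r) L₀ e^(−k_1 t_c) = (0.320/1.01) × 38.8 × e^(−0.320×1.321) = 0.3168 × 38.8 × 0.6553 = 8.055 mg/L.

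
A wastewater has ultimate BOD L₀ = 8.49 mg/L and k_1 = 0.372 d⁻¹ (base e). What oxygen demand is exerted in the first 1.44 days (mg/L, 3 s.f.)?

y_t = L₀(1 − e^(−k_1 t)) = 8.49 × (1 − e^(−0.372×1.44))
= 8.49 × (1 − 0.5853) = 8.49 × 0.4147 = 3.521 mg/L.

y ≈ 3.52 mg/L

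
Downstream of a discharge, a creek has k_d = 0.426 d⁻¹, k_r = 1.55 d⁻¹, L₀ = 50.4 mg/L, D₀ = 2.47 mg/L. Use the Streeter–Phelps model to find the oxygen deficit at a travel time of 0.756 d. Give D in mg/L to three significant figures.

k_d L₀/(k_r−k_d) = 0.426×50.4/(1.55−0.426) = 21.47/1.124 = 19.10 mg/L.
e^(−k_d t) = e^(−0.426×0.7560) = 0.7247; e^(−k_r t) = e^(−1.55×0.7560) = 0.3098.
D = 19.10 × (0.7247 − 0.3098) + 2.47 × 0.3098 = 7.924 + 0.7652 = 8.690 mg/L.

D ≈ 8.69 mg/L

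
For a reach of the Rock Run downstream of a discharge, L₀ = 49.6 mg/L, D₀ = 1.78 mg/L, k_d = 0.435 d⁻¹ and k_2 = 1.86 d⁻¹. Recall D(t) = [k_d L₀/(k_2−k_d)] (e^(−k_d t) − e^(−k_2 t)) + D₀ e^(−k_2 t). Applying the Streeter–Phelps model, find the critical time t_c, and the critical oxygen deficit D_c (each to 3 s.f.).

t_c = [1/(k_2−k_d)] ln[(k_2/k_d)(1 − D₀(k_2−k_d)/(k_d L₀))]
= [1/(1.86−0.435)] ln[(1.86/0.435)(1 − 1.78×1.425/(0.435×49.6))]
= (1/1.425) ln[4.276 × 0.8824] = 0.7018 × ln(3.773) = 0.7018 × 1.328 = 0.9319 d.
D_c = (k_d/k_2) L₀ e^(−k_d t_c) = (0.435/1.86) × 49.6 × e^(−0.435×0.9319) = 0.2339 × 49.6 × 0.6667 = 7.734 mg/L.

t_c ≈ 0.932 d; D_c ≈ 7.73 mg/L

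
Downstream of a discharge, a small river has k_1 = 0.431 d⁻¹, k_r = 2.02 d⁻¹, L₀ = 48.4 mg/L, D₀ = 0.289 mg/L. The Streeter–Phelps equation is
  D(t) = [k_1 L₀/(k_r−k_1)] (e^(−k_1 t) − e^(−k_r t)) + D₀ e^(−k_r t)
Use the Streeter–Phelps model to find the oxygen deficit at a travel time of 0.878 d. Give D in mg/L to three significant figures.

k_1 L₀/(k_r−k_1) = 0.431×48.4/(2.02−0.431) = 20.86/1.589 = 13.13 mg/L.
e^(−k_1 t) = e^(−0.431×0.8780) = 0.6849; e^(−k_r t) = e^(−2.02×0.8780) = 0.1697.
D = 13.13 × (0.6849 − 0.1697) + 0.289 × 0.1697 = 6.764 + 0.04905 = 6.813 mg/L.

D ≈ 6.81 mg/L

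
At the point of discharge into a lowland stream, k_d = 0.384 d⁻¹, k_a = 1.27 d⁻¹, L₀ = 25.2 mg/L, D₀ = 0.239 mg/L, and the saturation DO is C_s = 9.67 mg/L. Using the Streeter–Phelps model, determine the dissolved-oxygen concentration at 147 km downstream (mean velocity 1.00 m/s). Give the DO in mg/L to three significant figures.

Travel time t = x/v = 147 km / (1.00 m/s) = 147000 m / 1.00 m/s = 147000 s = 1.701 d.
k_d L₀/(k_a−k_d) = 0.384×25.2/(1.27−0.384) = 9.677/0.8860 = 10.92 mg/L.
e^(−k_d t) = e^(−0.384×1.701) = 0.5203; e^(−k_a t) = e^(−1.27×1.701) = 0.1152.
D = 10.92 × (0.5203 − 0.1152) + 0.239 × 0.1152 = 4.424 + 0.02754 = 4.452 mg/L.
DO = C_s − D = 9.67 − 4.452 = 5.218 mg/L.

DO ≈ 5.22 mg/L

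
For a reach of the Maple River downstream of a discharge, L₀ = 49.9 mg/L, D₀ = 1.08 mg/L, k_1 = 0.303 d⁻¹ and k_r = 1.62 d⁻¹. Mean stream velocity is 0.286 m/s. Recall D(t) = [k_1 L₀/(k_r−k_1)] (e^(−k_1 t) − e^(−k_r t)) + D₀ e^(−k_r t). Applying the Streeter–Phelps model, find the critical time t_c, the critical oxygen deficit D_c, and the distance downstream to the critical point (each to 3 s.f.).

With k_r/k_1 = 5.347 and 1 − D₀(k_r−k_1)/(k_1 L₀) = 0.9059,
t_c = ln(5.347 × 0.9059) / (1.62 − 0.303) = ln(4.844) / 1.317 = 1.578/1.317 = 1.198 d.
L(t_c) = L₀ e^(−k_1 t_c) = 49.9 × 0.6956 = 34.71 mg/L, and at the critical point k_r D_c = k_1 L, so D_c = (0.303/1.62) × 34.71 = 6.492 mg/L.
x_c = v t_c = 0.286 m/s × 1.198 d × 86400 s/d = 29600 m ≈ 29.6 km.

t_c ≈ 1.20 d; D_c ≈ 6.49 mg/L; x_c ≈ 29.6 km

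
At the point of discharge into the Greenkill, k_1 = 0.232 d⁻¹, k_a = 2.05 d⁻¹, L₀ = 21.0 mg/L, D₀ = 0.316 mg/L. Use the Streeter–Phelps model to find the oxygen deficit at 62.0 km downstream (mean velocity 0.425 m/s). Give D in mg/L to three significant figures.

Travel time t = x/v = 62.0 km / (0.425 m/s) = 62000 m / 0.425 m/s = 145900 s = 1.688 d.
k_1 L₀/(k_a−k_1) = 0.232×21.0/(2.05−0.232) = 4.872/1.818 = 2.680 mg/L.
e^(−k_1 t) = e^(−0.232×1.688) = 0.6759; e^(−k_a t) = e^(−2.05×1.688) = 0.03139.
D = 2.680 × (0.6759 − 0.03139) + 0.316 × 0.03139 = 1.727 + 0.009919 = 1.737 mg/L.

D ≈ 1.74 mg/L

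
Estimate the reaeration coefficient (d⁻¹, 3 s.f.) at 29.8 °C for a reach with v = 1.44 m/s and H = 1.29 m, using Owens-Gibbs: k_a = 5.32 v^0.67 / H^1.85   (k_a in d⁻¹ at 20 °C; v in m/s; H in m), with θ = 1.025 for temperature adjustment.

k_a ≈ 5.40 d⁻¹

k_a(20) = 5.32 × 1.44^0.67 / 1.29^1.85 = 5.32 × 1.277 / 1.602 = 4.241 d⁻¹.
k_a(29.8) = 4.241 × 1.025^(29.8−20) = 4.241 × 1.274 = 5.402 d⁻¹.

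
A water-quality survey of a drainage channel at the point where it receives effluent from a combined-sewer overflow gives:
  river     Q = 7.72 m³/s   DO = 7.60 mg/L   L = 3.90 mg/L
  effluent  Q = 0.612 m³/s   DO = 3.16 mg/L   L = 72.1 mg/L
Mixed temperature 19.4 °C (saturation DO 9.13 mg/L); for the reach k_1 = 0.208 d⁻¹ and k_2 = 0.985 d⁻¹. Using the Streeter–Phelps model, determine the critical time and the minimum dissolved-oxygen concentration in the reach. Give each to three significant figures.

Mixed DO = (7.72×7.60 + 0.612×3.16)/(7.72+0.612) = 60.61/8.332 = 7.274 mg/L.
Mixed L₀ = (7.72×3.90 + 0.612×72.1)/(8.332) = 74.23/8.332 = 8.909 mg/L.
Initial deficit D₀ = C_s − DO₀ = 9.13 − 7.274 = 1.856 mg/L.
t_c = (1/0.7770) ln[(0.985/0.208)(1 − 1.856×0.7770/(0.208×8.909))] = 1.287 × ln(1.050) = 0.06296 d.
D_c = (0.208/0.985) × 8.909 × e^(−0.208×0.06296) = 0.2112 × 8.909 × 0.9870 = 1.857 mg/L.
Minimum DO = 9.13 − 1.857 = 7.273 mg/L.

t_c ≈ 0.0630 d; minimum DO ≈ 7.27 mg/L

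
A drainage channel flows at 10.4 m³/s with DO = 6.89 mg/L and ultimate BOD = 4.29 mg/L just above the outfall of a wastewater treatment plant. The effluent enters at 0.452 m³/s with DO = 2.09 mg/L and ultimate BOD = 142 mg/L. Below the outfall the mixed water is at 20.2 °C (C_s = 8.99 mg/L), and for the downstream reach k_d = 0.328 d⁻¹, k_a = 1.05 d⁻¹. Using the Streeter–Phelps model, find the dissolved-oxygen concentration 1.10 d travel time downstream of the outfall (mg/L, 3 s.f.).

Mixed DO = (10.4×6.89 + 0.452×2.09)/(10.4+0.452) = 72.60/10.85 = 6.690 mg/L.
Mixed L₀ = (10.4×4.29 + 0.452×142)/(10.85) = 108.8/10.85 = 10.03 mg/L.
Initial deficit D₀ = C_s − DO₀ = 8.99 − 6.690 = 2.300 mg/L.
D(1.10) = [0.328×10.03/(1.05−0.328)](e^(−0.328×1.10) − e^(−1.05×1.10)) + 2.300 e^(−1.05×1.10)
= 4.555 × (0.6971 − 0.3151) + 2.300 × 0.3151 = 2.465 mg/L.
DO = 8.99 − 2.465 = 6.525 mg/L.

DO ≈ 6.53 mg/L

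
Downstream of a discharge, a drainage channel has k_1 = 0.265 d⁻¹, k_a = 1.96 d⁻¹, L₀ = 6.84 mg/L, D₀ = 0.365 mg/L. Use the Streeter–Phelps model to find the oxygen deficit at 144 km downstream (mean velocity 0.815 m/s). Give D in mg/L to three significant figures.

Travel time t = x/v = 144 km / (0.815 m/s) = 144000 m / 0.815 m/s = 176700 s = 2.045 d.
k_1 L₀/(k_a−k_1) = 0.265×6.84/(1.96−0.265) = 1.813/1.695 = 1.069 mg/L.
e^(−k_1 t) = e^(−0.265×2.045) = 0.5816; e^(−k_a t) = e^(−1.96×2.045) = 0.01817.
D = 1.069 × (0.5816 − 0.01817) + 0.365 × 0.01817 = 0.6026 + 0.006631 = 0.6092 mg/L.

D ≈ 0.609 mg/L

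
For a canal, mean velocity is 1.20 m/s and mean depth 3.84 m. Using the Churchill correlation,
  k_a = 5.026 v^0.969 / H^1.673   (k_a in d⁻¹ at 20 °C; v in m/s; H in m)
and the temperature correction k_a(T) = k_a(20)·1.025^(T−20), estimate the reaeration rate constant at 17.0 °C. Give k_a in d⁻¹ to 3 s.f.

k_a(20) = 5.026 × 1.20^0.969 / 3.84^1.673 = 5.026 × 1.193 / 9.497 = 0.6315 d⁻¹.
k_a(17.0) = 0.6315 × 1.025^(17.0−20) = 0.6315 × 0.9286 = 0.5864 d⁻¹.

k_a ≈ 0.586 d⁻¹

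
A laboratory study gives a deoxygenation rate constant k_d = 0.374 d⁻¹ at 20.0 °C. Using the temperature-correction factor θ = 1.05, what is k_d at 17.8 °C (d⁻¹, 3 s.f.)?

k_d(T₂) = k_d(T₁) · θ^(T₂−T₁) = 0.374 × 1.05^(17.8−20.0)
= 0.374 × 1.05^-2.20 = 0.374 × 0.8982 = 0.3359 d⁻¹.

k_d ≈ 0.336 d⁻¹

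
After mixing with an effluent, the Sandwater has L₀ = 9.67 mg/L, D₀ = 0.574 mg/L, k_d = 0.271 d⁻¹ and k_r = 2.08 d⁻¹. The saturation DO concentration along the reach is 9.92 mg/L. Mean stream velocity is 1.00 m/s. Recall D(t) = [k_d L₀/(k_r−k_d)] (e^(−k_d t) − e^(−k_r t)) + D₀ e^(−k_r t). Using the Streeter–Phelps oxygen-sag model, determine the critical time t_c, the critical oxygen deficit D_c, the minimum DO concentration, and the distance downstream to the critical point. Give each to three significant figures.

t_c ≈ 0.848 d; D_c ≈ 1.00 mg/L; min DO ≈ 8.92 mg/L; x_c ≈ 73.2 km

With k_r/k_d = 7.675 and 1 − D₀(k_r−k_d)/(k_d L₀) = 0.6038,
t_c = ln(7.675 × 0.6038) / (2.08 − 0.271) = ln(4.634) / 1.809 = 1.533/1.809 = 0.8477 d.
D_c = (k_d/k_r) L₀ e^(−k_d t_c) = (0.271/2.08) × 9.67 × e^(−0.271×0.8477) = 0.1303 × 9.67 × 0.7948 = 1.001 mg/L.
Minimum DO = C_s − D_c = 9.92 − 1.001 = 8.919 mg/L.
x_c = v t_c = 1.00 m/s × 0.8477 d × 86400 s/d = 73240 m ≈ 73.2 km.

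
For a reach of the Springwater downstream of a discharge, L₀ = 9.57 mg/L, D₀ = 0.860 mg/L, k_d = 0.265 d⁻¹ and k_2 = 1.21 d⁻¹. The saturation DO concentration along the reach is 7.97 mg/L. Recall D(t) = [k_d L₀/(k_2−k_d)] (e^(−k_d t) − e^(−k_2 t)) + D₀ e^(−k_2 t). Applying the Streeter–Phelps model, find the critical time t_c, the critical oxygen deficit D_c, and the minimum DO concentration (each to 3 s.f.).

At the critical point dD/dt = 0, so k_d L₀ e^(−k_d t) = k_2 D. Substituting D(t) from the Streeter–Phelps equation and solving for t gives
t_c = ln[(k_2/k_d)(1 − D₀(k_2−k_d)/(k_d L₀))] / (k_2−k_d).
Here k_2−k_d = 0.9450 d⁻¹ and 1 − D₀(k_2−k_d)/(k_d L₀) = 1 − 0.860×0.9450/(0.265×9.57) = 0.6795, so
t_c = ln(4.566 × 0.6795) / 0.9450 = 1.132 / 0.9450 = 1.198 d.
D_c = (k_d/k_2) L₀ e^(−k_d t_c) = (0.265/1.21) × 9.57 × e^(−0.265×1.198) = 0.2190 × 9.57 × 0.7279 = 1.526 mg/L.
Minimum DO = C_s − D_c = 7.97 − 1.526 = 6.444 mg/L.

t_c ≈ 1.20 d; D_c ≈ 1.53 mg/L; min DO ≈ 6.44 mg/L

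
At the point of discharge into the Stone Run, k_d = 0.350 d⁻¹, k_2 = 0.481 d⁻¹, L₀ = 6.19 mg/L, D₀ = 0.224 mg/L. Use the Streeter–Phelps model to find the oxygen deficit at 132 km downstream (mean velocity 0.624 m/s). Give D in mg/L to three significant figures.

D ≈ 2.00 mg/L

Travel time t = x/v = 132 km / (0.624 m/s) = 132000 m / 0.624 m/s = 211500 s = 2.448 d.
k_d L₀/(k_2−k_d) = 0.350×6.19/(0.481−0.350) = 2.167/0.1310 = 16.54 mg/L.
e^(−k_d t) = e^(−0.350×2.448) = 0.4245; e^(−k_2 t) = e^(−0.481×2.448) = 0.3080.
D = 16.54 × (0.4245 − 0.3080) + 0.224 × 0.3080 = 1.926 + 0.06899 = 1.995 mg/L.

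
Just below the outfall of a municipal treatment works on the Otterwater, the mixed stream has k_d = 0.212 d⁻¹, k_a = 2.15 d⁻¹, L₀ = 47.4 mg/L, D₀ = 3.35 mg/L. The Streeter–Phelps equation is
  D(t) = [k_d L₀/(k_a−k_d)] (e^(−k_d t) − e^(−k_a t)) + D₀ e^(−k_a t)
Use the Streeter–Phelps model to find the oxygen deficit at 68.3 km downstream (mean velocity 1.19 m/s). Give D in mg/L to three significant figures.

Travel time t = x/v = 68.3 km / (1.19 m/s) = 68300 m / 1.19 m/s = 57390 s = 0.6643 d.
k_d L₀/(k_a−k_d) = 0.212×47.4/(2.15−0.212) = 10.05/1.938 = 5.185 mg/L.
e^(−k_d t) = e^(−0.212×0.6643) = 0.8686; e^(−k_a t) = e^(−2.15×0.6643) = 0.2397.
D = 5.185 × (0.8686 − 0.2397) + 3.35 × 0.2397 = 3.261 + 0.8031 = 4.064 mg/L.

D ≈ 4.06 mg/L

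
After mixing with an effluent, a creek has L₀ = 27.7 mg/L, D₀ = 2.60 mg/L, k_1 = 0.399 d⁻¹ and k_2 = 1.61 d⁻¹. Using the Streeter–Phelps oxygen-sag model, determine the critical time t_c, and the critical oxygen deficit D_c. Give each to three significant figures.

t_c ≈ 0.875 d; D_c ≈ 4.84 mg/L

t_c = [1/(k_2−k_1)] ln[(k_2/k_1)(1 − D₀(k_2−k_1)/(k_1 L₀))]
= [1/(1.61−0.399)] ln[(1.61/0.399)(1 − 2.60×1.211/(0.399×27.7))]
= (1/1.211) ln[4.035 × 0.7151] = 0.8258 × ln(2.886) = 0.8258 × 1.060 = 0.8751 d.
L(t_c) = L₀ e^(−k_1 t_c) = 27.7 × 0.7053 = 19.54 mg/L, and at the critical point k_2 D_c = k_1 L, so D_c = (0.399/1.61) × 19.54 = 4.842 mg/L.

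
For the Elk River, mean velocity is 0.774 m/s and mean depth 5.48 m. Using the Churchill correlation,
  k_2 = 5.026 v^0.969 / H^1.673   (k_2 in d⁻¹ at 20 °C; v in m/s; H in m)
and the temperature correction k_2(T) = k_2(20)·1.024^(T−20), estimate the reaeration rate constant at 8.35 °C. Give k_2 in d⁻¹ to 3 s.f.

k_2(20) = 5.026 × 0.774^0.969 / 5.48^1.673 = 5.026 × 0.7802 / 17.22 = 0.2277 d⁻¹.
k_2(8.35) = 0.2277 × 1.024^(8.35−20) = 0.2277 × 0.7586 = 0.1728 d⁻¹.

k_2 ≈ 0.173 d⁻¹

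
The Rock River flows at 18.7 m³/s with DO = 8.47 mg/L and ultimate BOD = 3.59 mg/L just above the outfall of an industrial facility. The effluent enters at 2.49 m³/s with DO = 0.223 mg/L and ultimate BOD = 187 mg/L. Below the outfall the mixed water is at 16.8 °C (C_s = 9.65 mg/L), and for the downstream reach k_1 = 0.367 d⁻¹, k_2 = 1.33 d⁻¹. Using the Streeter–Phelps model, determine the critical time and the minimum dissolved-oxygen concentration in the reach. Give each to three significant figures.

Mixed DO = (18.7×8.47 + 2.49×0.223)/(18.7+2.49) = 158.9/21.19 = 7.501 mg/L.
Mixed L₀ = (18.7×3.59 + 2.49×187)/(21.19) = 532.8/21.19 = 25.14 mg/L.
Initial deficit D₀ = C_s − DO₀ = 9.65 − 7.501 = 2.149 mg/L.
t_c = (1/0.9630) ln[(1.33/0.367)(1 − 2.149×0.9630/(0.367×25.14))] = 1.038 × ln(2.811) = 1.073 d.
D_c = (0.367/1.33) × 25.14 × e^(−0.367×1.073) = 0.2759 × 25.14 × 0.6744 = 4.679 mg/L.
Minimum DO = 9.65 − 4.679 = 4.971 mg/L.

t_c ≈ 1.07 d; minimum DO ≈ 4.97 mg/L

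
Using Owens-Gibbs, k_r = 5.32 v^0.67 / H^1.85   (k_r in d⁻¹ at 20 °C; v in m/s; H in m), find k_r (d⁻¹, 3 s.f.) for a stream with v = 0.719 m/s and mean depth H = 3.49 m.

k_r ≈ 0.422 d⁻¹

k_r = 5.32 × 0.719^0.67 / 3.49^1.85 = 5.32 × 0.8017 / 10.10 = 0.4224 d⁻¹.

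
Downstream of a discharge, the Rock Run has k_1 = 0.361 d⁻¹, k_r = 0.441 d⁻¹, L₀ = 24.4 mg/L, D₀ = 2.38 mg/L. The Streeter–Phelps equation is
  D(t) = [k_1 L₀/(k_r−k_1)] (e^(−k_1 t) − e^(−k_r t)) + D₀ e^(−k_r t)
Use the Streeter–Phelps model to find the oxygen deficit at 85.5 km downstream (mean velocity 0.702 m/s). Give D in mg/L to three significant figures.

Travel time t = x/v = 85.5 km / (0.702 m/s) = 85500 m / 0.702 m/s = 121800 s = 1.410 d.
k_1 L₀/(k_r−k_1) = 0.361×24.4/(0.441−0.361) = 8.808/0.08000 = 110.1 mg/L.
e^(−k_1 t) = e^(−0.361×1.410) = 0.6012; e^(−k_r t) = e^(−0.441×1.410) = 0.5371.
D = 110.1 × (0.6012 − 0.5371) + 2.38 × 0.5371 = 7.059 + 1.278 = 8.337 mg/L.

D ≈ 8.34 mg/L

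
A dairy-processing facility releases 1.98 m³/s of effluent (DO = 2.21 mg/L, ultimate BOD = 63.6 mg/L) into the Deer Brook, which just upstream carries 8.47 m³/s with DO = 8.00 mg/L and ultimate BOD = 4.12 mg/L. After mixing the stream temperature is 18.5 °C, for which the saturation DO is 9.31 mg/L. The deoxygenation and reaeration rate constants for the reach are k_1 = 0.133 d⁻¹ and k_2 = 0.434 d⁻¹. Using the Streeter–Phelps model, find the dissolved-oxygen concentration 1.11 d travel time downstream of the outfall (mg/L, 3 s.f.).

Mixed DO = (8.47×8.00 + 1.98×2.21)/(8.47+1.98) = 72.14/10.45 = 6.903 mg/L.
Mixed L₀ = (8.47×4.12 + 1.98×63.6)/(10.45) = 160.8/10.45 = 15.39 mg/L.
Initial deficit D₀ = C_s − DO₀ = 9.31 − 6.903 = 2.407 mg/L.
D(1.11) = [0.133×15.39/(0.434−0.133)](e^(−0.133×1.11) − e^(−0.434×1.11)) + 2.407 e^(−0.434×1.11)
= 6.800 × (0.8628 − 0.6177) + 2.407 × 0.6177 = 3.153 mg/L.
DO = 9.31 − 3.153 = 6.157 mg/L.

DO ≈ 6.16 mg/L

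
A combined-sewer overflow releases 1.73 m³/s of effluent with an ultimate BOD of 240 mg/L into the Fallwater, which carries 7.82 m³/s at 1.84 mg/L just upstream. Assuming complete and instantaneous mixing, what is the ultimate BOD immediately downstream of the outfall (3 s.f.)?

Flow-weighted mixing: C = (Q_r C_r + Q_w C_w)/(Q_r + Q_w)
= (7.82×1.84 + 1.73×240)/(7.82 + 1.73) = 429.6/9.550 = 44.98 mg/L.

45.0 mg/L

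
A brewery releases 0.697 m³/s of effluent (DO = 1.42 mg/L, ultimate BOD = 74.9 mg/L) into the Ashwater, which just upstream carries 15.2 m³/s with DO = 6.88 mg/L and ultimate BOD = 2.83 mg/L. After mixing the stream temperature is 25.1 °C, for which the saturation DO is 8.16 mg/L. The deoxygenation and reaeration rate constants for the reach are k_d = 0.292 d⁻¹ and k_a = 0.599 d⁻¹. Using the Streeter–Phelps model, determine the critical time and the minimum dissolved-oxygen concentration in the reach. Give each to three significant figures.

t_c ≈ 1.33 d; minimum DO ≈ 6.18 mg/L

Mixed DO = (15.2×6.88 + 0.697×1.42)/(15.2+0.697) = 105.6/15.90 = 6.641 mg/L.
Mixed L₀ = (15.2×2.83 + 0.697×74.9)/(15.90) = 95.22/15.90 = 5.990 mg/L.
Initial deficit D₀ = C_s − DO₀ = 8.16 − 6.641 = 1.519 mg/L.
t_c = (1/0.3070) ln[(0.599/0.292)(1 − 1.519×0.3070/(0.292×5.990))] = 3.257 × ln(1.504) = 1.330 d.
D_c = (0.292/0.599) × 5.990 × e^(−0.292×1.330) = 0.4875 × 5.990 × 0.6782 = 1.980 mg/L.
Minimum DO = 8.16 − 1.980 = 6.180 mg/L.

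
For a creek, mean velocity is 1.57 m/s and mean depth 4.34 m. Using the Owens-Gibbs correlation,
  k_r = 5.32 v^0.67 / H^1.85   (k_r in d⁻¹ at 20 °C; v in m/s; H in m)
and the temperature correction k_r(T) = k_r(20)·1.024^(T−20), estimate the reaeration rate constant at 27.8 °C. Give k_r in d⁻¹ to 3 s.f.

k_r(20) = 5.32 × 1.57^0.67 / 4.34^1.85 = 5.32 × 1.353 / 15.11 = 0.4762 d⁻¹.
k_r(27.8) = 0.4762 × 1.024^(27.8−20) = 0.4762 × 1.203 = 0.5730 d⁻¹.

k_r ≈ 0.573 d⁻¹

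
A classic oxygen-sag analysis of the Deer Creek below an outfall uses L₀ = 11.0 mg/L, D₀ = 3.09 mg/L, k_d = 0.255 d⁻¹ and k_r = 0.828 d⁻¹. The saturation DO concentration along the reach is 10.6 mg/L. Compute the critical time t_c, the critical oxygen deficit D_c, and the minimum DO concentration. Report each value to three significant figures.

t_c = [1/(k_r−k_d)] ln[(k_r/k_d)(1 − D₀(k_r−k_d)/(k_d L₀))]
= [1/(0.828−0.255)] ln[(0.828/0.255)(1 − 3.09×0.5730/(0.255×11.0))]
= (1/0.5730) ln[3.247 × 0.3688] = 1.745 × ln(1.197) = 1.745 × 0.1802 = 0.3145 d.
D_c = (k_d/k_r) L₀ e^(−k_d t_c) = (0.255/0.828) × 11.0 × e^(−0.255×0.3145) = 0.3080 × 11.0 × 0.9229 = 3.127 mg/L.
Minimum DO = C_s − D_c = 10.6 − 3.127 = 7.473 mg/L.

t_c ≈ 0.314 d; D_c ≈ 3.13 mg/L; min DO ≈ 7.47 mg/L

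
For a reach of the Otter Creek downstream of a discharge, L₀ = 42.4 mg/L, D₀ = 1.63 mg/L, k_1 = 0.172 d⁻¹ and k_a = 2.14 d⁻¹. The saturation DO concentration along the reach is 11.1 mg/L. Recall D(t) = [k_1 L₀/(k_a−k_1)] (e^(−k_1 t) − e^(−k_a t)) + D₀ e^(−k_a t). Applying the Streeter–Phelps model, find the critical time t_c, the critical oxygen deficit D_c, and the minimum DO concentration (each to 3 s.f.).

With k_a/k_1 = 12.44 and 1 − D₀(k_a−k_1)/(k_1 L₀) = 0.5601,
t_c = ln(12.44 × 0.5601) / (2.14 − 0.172) = ln(6.969) / 1.968 = 1.941/1.968 = 0.9865 d.
L(t_c) = L₀ e^(−k_1 t_c) = 42.4 × 0.8439 = 35.78 mg/L, and at the critical point k_a D_c = k_1 L, so D_c = (0.172/2.14) × 35.78 = 2.876 mg/L.
Minimum DO = C_s − D_c = 11.1 − 2.876 = 8.224 mg/L.

t_c ≈ 0.987 d; D_c ≈ 2.88 mg/L; min DO ≈ 8.22 mg/L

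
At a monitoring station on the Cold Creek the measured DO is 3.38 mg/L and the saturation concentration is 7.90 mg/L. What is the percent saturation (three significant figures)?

% saturation = C/C_s × 100 = 3.38/7.90 × 100 = 42.8 %.

42.8 % saturation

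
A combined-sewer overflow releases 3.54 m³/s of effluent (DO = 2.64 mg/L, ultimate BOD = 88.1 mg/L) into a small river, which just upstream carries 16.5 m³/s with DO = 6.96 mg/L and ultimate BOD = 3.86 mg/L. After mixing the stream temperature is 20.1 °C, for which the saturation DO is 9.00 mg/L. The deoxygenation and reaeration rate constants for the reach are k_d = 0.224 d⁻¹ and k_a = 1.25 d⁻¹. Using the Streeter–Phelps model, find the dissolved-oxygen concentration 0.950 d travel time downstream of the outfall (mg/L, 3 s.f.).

Mixed DO = (16.5×6.96 + 3.54×2.64)/(16.5+3.54) = 124.2/20.04 = 6.197 mg/L.
Mixed L₀ = (16.5×3.86 + 3.54×88.1)/(20.04) = 375.6/20.04 = 18.74 mg/L.
Initial deficit D₀ = C_s − DO₀ = 9.00 − 6.197 = 2.803 mg/L.
D(0.950) = [0.224×18.74/(1.25−0.224)](e^(−0.224×0.950) − e^(−1.25×0.950)) + 2.803 e^(−1.25×0.950)
= 4.092 × (0.8083 − 0.3050) + 2.803 × 0.3050 = 2.914 mg/L.
DO = 9.00 − 2.914 = 6.086 mg/L.

DO ≈ 6.09 mg/L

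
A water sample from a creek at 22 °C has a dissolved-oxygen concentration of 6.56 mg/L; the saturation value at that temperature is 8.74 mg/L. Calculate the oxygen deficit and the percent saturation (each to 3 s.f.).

D = C_s − C = 8.74 − 6.56 = 2.18 mg/L.
% saturation = 6.56/8.74 × 100 = 75.1 %.

D ≈ 2.18 mg/L; 75.1 % saturation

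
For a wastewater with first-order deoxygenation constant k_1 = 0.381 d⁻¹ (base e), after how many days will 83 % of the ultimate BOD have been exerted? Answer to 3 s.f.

y/L₀ = 1 − e^(−k_1 t) = 0.83 ⇒ e^(−k_1 t) = 0.170
t = −ln(0.170) / 0.381 = 1.772 / 0.381 = 4.651 d.

t ≈ 4.65 d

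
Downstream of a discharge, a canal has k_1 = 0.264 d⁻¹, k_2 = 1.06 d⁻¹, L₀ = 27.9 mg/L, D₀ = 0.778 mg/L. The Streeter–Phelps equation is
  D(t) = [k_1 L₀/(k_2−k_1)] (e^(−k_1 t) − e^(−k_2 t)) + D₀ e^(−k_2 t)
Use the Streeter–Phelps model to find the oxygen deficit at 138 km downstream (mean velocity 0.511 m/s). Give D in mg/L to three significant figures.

D ≈ 3.75 mg/L

Travel time t = x/v = 138 km / (0.511 m/s) = 138000 m / 0.511 m/s = 270100 s = 3.126 d.
k_1 L₀/(k_2−k_1) = 0.264×27.9/(1.06−0.264) = 7.366/0.7960 = 9.253 mg/L.
e^(−k_1 t) = e^(−0.264×3.126) = 0.4382; e^(−k_2 t) = e^(−1.06×3.126) = 0.03640.
D = 9.253 × (0.4382 − 0.03640) + 0.778 × 0.03640 = 3.718 + 0.02832 = 3.746 mg/L.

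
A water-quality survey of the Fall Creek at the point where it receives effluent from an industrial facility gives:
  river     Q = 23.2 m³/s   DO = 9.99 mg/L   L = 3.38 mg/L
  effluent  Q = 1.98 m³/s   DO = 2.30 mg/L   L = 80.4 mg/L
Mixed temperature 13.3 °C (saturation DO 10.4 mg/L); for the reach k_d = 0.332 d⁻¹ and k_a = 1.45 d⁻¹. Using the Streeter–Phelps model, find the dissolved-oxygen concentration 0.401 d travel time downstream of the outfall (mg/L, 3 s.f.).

DO ≈ 8.95 mg/L

Mixed DO = (23.2×9.99 + 1.98×2.30)/(23.2+1.98) = 236.3/25.18 = 9.385 mg/L.
Mixed L₀ = (23.2×3.38 + 1.98×80.4)/(25.18) = 237.6/25.18 = 9.436 mg/L.
Initial deficit D₀ = C_s − DO₀ = 10.4 − 9.385 = 1.015 mg/L.
D(0.401) = [0.332×9.436/(1.45−0.332)](e^(−0.332×0.401) − e^(−1.45×0.401)) + 1.015 e^(−1.45×0.401)
= 2.802 × (0.8753 − 0.5591) + 1.015 × 0.5591 = 1.454 mg/L.
DO = 10.4 − 1.454 = 8.946 mg/L.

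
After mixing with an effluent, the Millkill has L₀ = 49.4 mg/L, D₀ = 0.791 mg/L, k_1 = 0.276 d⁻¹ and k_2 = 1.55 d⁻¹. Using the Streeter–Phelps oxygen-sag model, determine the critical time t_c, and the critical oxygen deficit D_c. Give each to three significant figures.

At the critical point dD/dt = 0, so k_1 L₀ e^(−k_1 t) = k_2 D. Substituting D(t) from the Streeter–Phelps equation and solving for t gives
t_c = ln[(k_2/k_1)(1 − D₀(k_2−k_1)/(k_1 L₀))] / (k_2−k_1).
Here k_2−k_1 = 1.274 d⁻¹ and 1 − D₀(k_2−k_1)/(k_1 L₀) = 1 − 0.791×1.274/(0.276×49.4) = 0.9261, so
t_c = ln(5.616 × 0.9261) / 1.274 = 1.649 / 1.274 = 1.294 d.
L(t_c) = L₀ e^(−k_1 t_c) = 49.4 × 0.6996 = 34.56 mg/L, and at the critical point k_2 D_c = k_1 L, so D_c = (0.276/1.55) × 34.56 = 6.154 mg/L.

t_c ≈ 1.29 d; D_c ≈ 6.15 mg/L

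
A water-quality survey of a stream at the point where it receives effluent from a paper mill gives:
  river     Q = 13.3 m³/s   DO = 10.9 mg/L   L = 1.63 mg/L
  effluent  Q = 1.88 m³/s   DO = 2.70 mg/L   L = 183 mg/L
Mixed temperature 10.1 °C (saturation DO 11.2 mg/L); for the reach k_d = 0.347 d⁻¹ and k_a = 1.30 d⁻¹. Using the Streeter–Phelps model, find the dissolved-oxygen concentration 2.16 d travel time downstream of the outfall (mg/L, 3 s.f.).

DO ≈ 7.50 mg/L

Mixed DO = (13.3×10.9 + 1.88×2.70)/(13.3+1.88) = 150.0/15.18 = 9.884 mg/L.
Mixed L₀ = (13.3×1.63 + 1.88×183)/(15.18) = 365.7/15.18 = 24.09 mg/L.
Initial deficit D₀ = C_s − DO₀ = 11.2 − 9.884 = 1.316 mg/L.
D(2.16) = [0.347×24.09/(1.30−0.347)](e^(−0.347×2.16) − e^(−1.30×2.16)) + 1.316 e^(−1.30×2.16)
= 8.772 × (0.4726 − 0.06033) + 1.316 × 0.06033 = 3.696 mg/L.
DO = 11.2 − 3.696 = 7.504 mg/L.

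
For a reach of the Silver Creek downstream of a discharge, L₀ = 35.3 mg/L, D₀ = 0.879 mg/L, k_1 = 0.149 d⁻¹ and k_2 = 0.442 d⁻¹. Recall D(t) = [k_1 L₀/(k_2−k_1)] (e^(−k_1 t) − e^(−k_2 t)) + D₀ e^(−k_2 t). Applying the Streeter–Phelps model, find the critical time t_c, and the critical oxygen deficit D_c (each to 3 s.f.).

t_c = [1/(k_2−k_1)] ln[(k_2/k_1)(1 − D₀(k_2−k_1)/(k_1 L₀))]
= [1/(0.442−0.149)] ln[(0.442/0.149)(1 − 0.879×0.2930/(0.149×35.3))]
= (1/0.2930) ln[2.966 × 0.9510] = 3.413 × ln(2.821) = 3.413 × 1.037 = 3.540 d.
L(t_c) = L₀ e^(−k_1 t_c) = 35.3 × 0.5901 = 20.83 mg/L, and at the critical point k_2 D_c = k_1 L, so D_c = (0.149/0.442) × 20.83 = 7.022 mg/L.

t_c ≈ 3.54 d; D_c ≈ 7.02 mg/L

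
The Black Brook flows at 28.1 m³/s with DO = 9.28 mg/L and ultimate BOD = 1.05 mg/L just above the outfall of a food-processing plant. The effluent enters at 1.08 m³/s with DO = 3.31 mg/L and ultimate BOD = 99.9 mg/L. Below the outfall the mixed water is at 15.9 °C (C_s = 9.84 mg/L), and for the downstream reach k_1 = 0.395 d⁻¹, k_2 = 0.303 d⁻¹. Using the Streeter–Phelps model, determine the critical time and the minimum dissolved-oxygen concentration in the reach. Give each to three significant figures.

t_c ≈ 2.47 d; minimum DO ≈ 7.53 mg/L

Mixed DO = (28.1×9.28 + 1.08×3.31)/(28.1+1.08) = 264.3/29.18 = 9.059 mg/L.
Mixed L₀ = (28.1×1.05 + 1.08×99.9)/(29.18) = 137.4/29.18 = 4.709 mg/L.
Initial deficit D₀ = C_s − DO₀ = 9.84 − 9.059 = 0.7810 mg/L.
t_c = (1/-0.09200) ln[(0.303/0.395)(1 − 0.7810×-0.09200/(0.395×4.709))] = -10.87 × ln(0.7967) = 2.470 d.
D_c = (0.395/0.303) × 4.709 × e^(−0.395×2.470) = 1.304 × 4.709 × 0.3769 = 2.314 mg/L.
Minimum DO = 9.84 − 2.314 = 7.526 mg/L.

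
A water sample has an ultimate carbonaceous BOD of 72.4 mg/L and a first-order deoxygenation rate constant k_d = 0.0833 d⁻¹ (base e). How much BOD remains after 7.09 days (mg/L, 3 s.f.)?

L_t = L₀ e^(−k_d t) = 72.4 × e^(−0.0833×7.09) = 72.4 × 0.5540 = 40.11 mg/L.

L ≈ 40.1 mg/L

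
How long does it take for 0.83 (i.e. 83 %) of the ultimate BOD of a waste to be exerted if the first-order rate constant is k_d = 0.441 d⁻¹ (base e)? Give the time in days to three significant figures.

y/L₀ = 1 − e^(−k_d t) = 0.83 ⇒ e^(−k_d t) = 0.170
t = −ln(0.170) / 0.441 = 1.772 / 0.441 = 4.018 d.

t ≈ 4.02 d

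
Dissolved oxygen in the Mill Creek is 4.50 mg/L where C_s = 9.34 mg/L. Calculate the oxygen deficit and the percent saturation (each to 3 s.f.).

D = C_s − C = 9.34 − 4.50 = 4.84 mg/L.
% saturation = 4.50/9.34 × 100 = 48.2 %.

D ≈ 4.84 mg/L; 48.2 % saturation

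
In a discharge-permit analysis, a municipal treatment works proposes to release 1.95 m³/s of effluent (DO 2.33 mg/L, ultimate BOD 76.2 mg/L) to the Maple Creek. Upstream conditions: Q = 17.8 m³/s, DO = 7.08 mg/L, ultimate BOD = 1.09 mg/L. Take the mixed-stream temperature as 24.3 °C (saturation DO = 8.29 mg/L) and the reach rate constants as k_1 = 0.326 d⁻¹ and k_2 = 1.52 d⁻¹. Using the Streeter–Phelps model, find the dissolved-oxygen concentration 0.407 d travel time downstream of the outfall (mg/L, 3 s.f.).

DO ≈ 6.60 mg/L

Mixed DO = (17.8×7.08 + 1.95×2.33)/(17.8+1.95) = 130.6/19.75 = 6.611 mg/L.
Mixed L₀ = (17.8×1.09 + 1.95×76.2)/(19.75) = 168.0/19.75 = 8.506 mg/L.
Initial deficit D₀ = C_s − DO₀ = 8.29 − 6.611 = 1.679 mg/L.
D(0.407) = [0.326×8.506/(1.52−0.326)](e^(−0.326×0.407) − e^(−1.52×0.407)) + 1.679 e^(−1.52×0.407)
= 2.322 × (0.8757 − 0.5387) + 1.679 × 0.5387 = 1.687 mg/L.
DO = 8.29 − 1.687 = 6.603 mg/L.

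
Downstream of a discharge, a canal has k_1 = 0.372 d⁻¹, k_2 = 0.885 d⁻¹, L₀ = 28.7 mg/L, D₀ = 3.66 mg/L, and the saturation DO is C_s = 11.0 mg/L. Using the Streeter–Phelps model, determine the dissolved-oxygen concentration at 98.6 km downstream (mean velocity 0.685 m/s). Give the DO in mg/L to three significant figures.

DO ≈ 3.73 mg/L

Travel time t = x/v = 98.6 km / (0.685 m/s) = 98600 m / 0.685 m/s = 143900 s = 1.666 d.
k_1 L₀/(k_2−k_1) = 0.372×28.7/(0.885−0.372) = 10.68/0.5130 = 20.81 mg/L.
e^(−k_1 t) = e^(−0.372×1.666) = 0.5381; e^(−k_2 t) = e^(−0.885×1.666) = 0.2289.
D = 20.81 × (0.5381 − 0.2289) + 3.66 × 0.2289 = 6.434 + 0.8378 = 7.272 mg/L.
DO = C_s − D = 11.0 − 7.272 = 3.728 mg/L.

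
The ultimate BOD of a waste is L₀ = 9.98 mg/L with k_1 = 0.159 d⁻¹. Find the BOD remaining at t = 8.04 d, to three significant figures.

L ≈ 2.78 mg/L

L_t = L₀ e^(−k_1 t) = 9.98 × e^(−0.159×8.04) = 9.98 × 0.2785 = 2.779 mg/L.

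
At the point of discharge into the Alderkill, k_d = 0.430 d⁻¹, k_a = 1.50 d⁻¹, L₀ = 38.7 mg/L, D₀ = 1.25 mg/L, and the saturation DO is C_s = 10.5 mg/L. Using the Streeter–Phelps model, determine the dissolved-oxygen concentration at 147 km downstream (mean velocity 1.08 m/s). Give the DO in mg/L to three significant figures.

DO ≈ 3.95 mg/L

Travel time t = x/v = 147 km / (1.08 m/s) = 147000 m / 1.08 m/s = 136100 s = 1.575 d.
k_d L₀/(k_a−k_d) = 0.430×38.7/(1.50−0.430) = 16.64/1.070 = 15.55 mg/L.
e^(−k_d t) = e^(−0.430×1.575) = 0.5079; e^(−k_a t) = e^(−1.50×1.575) = 0.09413.
D = 15.55 × (0.5079 − 0.09413) + 1.25 × 0.09413 = 6.436 + 0.1177 = 6.553 mg/L.
DO = C_s − D = 10.5 − 6.553 = 3.947 mg/L.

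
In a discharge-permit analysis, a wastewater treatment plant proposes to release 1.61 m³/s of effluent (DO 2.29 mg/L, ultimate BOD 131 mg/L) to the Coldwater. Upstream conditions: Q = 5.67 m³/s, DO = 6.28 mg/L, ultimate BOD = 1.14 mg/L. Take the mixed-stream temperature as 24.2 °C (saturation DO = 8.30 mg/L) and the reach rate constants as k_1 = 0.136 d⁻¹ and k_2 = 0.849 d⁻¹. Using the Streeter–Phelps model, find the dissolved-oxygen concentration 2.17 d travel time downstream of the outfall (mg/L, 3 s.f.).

Mixed DO = (5.67×6.28 + 1.61×2.29)/(5.67+1.61) = 39.29/7.280 = 5.398 mg/L.
Mixed L₀ = (5.67×1.14 + 1.61×131)/(7.280) = 217.4/7.280 = 29.86 mg/L.
Initial deficit D₀ = C_s − DO₀ = 8.30 − 5.398 = 2.902 mg/L.
D(2.17) = [0.136×29.86/(0.849−0.136)](e^(−0.136×2.17) − e^(−0.849×2.17)) + 2.902 e^(−0.849×2.17)
= 5.695 × (0.7444 − 0.1584) + 2.902 × 0.1584 = 3.797 mg/L.
DO = 8.30 − 3.797 = 4.503 mg/L.

DO ≈ 4.50 mg/L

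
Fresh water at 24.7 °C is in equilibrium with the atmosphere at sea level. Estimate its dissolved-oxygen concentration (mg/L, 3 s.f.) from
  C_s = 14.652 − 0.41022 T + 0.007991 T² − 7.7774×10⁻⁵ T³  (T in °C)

C_s = 14.652 − 0.41022×24.7 + 0.007991×24.7² − 7.7774×10⁻⁵×24.7³ = 8.223 mg/L.

C_s ≈ 8.22 mg/L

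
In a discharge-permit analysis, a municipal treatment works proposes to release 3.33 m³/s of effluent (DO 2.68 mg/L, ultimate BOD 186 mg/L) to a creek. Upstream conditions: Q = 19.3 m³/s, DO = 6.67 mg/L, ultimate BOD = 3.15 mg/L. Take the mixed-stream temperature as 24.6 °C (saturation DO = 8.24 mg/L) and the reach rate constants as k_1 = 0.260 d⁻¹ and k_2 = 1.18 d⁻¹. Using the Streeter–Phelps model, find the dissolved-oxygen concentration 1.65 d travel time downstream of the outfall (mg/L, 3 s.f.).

Mixed DO = (19.3×6.67 + 3.33×2.68)/(19.3+3.33) = 137.7/22.63 = 6.083 mg/L.
Mixed L₀ = (19.3×3.15 + 3.33×186)/(22.63) = 680.2/22.63 = 30.06 mg/L.
Initial deficit D₀ = C_s − DO₀ = 8.24 − 6.083 = 2.157 mg/L.
D(1.65) = [0.260×30.06/(1.18−0.260)](e^(−0.260×1.65) − e^(−1.18×1.65)) + 2.157 e^(−1.18×1.65)
= 8.494 × (0.6512 − 0.1427) + 2.157 × 0.1427 = 4.627 mg/L.
DO = 8.24 − 4.627 = 3.613 mg/L.

DO ≈ 3.61 mg/L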